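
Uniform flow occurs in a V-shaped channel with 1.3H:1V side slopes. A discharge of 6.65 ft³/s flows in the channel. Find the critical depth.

y_c = 1.1 ft

At critical depth, Q² T / (g A³) = 1, i.e. A³/T = Q²/g = 6.65²/32.2 = 1.373.
At y = 1.39 ft: A³/T = 4.385 — over.
At y = 0.871 ft: A³/T = 0.4236 — short.
At y = 1.1 ft: A³/T = 1.361 — ≈ 1.373.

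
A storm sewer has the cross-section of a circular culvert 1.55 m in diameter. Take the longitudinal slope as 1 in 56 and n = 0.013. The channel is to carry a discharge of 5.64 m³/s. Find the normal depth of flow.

Manning's equation rearranged: A R^(2/3) = nQ / (1·√S) = 0.013 × 5.64 / (√0.01786) = 0.5487.
Try y = 0.619 m: A R^(2/3) = 0.337 — too small.
Try y = 0.999 m: A R^(2/3) = 0.7495 — too large.
Try y = 0.818 m: A R^(2/3) = 0.549 — close enough.

y_n = 0.818 m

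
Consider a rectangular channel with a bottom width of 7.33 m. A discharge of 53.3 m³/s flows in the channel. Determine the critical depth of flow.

y_c = 1.75 m

For a rectangular channel, critical depth y_c = (q²/g)^(1/3) where q = Q/b = 53.3/7.33 = 7.271 m²/s.
So y_c = (7.271²/9.81)^(1/3) = 1.75 m.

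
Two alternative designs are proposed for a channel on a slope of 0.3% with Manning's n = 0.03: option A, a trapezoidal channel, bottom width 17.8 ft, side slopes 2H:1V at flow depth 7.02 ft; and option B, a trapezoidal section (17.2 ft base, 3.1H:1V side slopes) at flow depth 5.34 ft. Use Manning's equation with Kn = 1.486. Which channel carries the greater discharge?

Channel A: With bottom width b = 17.8 ft and side slope z = 2: A = (b + zy)y = (17.8 + 2×7.02)×7.02 = 223.5 ft²; P = b + 2y√(1+z²) = 17.8 + 2×7.02×2.236 = 49.19 ft. Hydraulic radius R = A/P = 223.5/49.19 = 4.544 ft. Q_A = (1.486/0.03)·223.5·4.544^(2/3)·√0.003 = 1664 ft³/s.
Channel B: With bottom width b = 17.2 ft and side slope z = 3.1: A = (b + zy)y = (17.2 + 3.1×5.34)×5.34 = 180.2 ft²; P = b + 2y√(1+z²) = 17.2 + 2×5.34×3.257 = 51.99 ft. Hydraulic radius R = A/P = 180.2/51.99 = 3.467 ft. Q_B = (1.486/0.03)·180.2·3.467^(2/3)·√0.003 = 1120 ft³/s.
Q_A = 1664 ft³/s vs Q_B = 1120 ft³/s, so channel A carries more.

channel A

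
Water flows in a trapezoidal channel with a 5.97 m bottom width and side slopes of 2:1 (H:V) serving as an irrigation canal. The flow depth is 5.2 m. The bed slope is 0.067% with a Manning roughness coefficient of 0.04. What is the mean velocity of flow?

With bottom width b = 5.97 m and side slope z = 2: A = (b + zy)y = (5.97 + 2×5.2)×5.2 = 85.12 m²; P = b + 2y√(1+z²) = 5.97 + 2×5.2×2.236 = 29.23 m.
Hydraulic radius R = A/P = 85.12/29.23 = 2.913 m.
From Manning's equation, V = (1/n) R^(2/3) S^(1/2) = (1/0.04) × 2.913^(2/3) × 0.00067^(1/2) = 1.32 m/s.

V = 1.32 m/s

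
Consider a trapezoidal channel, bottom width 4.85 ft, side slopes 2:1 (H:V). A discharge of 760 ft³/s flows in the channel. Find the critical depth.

y_c = 5.1 ft

At critical depth, Q² T / (g A³) = 1, i.e. A³/T = Q²/g = 760²/32.2 = 17940.
Trying y = 4.14 ft: A³/T = 7502 — too small.
Trying y = 5.1 ft: A³/T = 17910 — matches.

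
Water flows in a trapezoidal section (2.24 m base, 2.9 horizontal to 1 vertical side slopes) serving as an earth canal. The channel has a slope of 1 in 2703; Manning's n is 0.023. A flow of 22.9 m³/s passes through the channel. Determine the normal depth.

y_n = 2.44 m

Manning's equation rearranged: A R^(2/3) = nQ / (1·√S) = 0.023 × 22.9 / (√0.00037) = 27.38.
Try y = 2.7 m: A R^(2/3) = 34.76 — too large.
Try y = 2.11 m: A R^(2/3) = 19.49 — too small.
Try y = 2.44 m: A R^(2/3) = 27.36 — matches.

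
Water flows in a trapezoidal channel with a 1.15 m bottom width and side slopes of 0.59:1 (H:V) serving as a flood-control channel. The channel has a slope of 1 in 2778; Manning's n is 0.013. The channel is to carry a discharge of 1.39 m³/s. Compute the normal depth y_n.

y_n = 0.923 m

Manning's equation rearranged: A R^(2/3) = nQ / (1·√S) = 0.013 × 1.39 / (√0.00036) = 0.9524.
Trying y = 1.04 m: A R^(2/3) = 1.178 — high.
Trying y = 0.784 m: A R^(2/3) = 0.7153 — low.
Trying y = 0.923 m: A R^(2/3) = 0.9521 — ≈ 0.9524.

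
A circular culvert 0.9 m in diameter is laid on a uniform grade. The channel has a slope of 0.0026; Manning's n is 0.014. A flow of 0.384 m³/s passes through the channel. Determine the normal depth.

Manning's equation rearranged: A R^(2/3) = nQ / (1·√S) = 0.014 × 0.384 / (√0.0026) = 0.1054.
Try y = 0.477 m: A R^(2/3) = 0.1297 — high.
Try y = 0.29 m: A R^(2/3) = 0.05288 — low.
Try y = 0.422 m: A R^(2/3) = 0.1054 — close enough.

y_n = 0.422 m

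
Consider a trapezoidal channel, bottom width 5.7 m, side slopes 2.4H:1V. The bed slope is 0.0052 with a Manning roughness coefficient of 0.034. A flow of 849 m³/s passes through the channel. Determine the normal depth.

y_n = 7.16 m

Manning's equation rearranged: A R^(2/3) = nQ / (1·√S) = 0.034 × 849 / (√0.0052) = 400.3.
At y = 5.47 m: A R^(2/3) = 215 — low.
At y = 7.9 m: A R^(2/3) = 504.3 — high.
At y = 7.16 m: A R^(2/3) = 400.1 — matches.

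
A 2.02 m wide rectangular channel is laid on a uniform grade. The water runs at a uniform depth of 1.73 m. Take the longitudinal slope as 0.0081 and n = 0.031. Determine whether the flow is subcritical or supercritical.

Flow area A = b·y = 2.02 × 1.73 = 3.495 m². Wetted perimeter P = b + 2y = 2.02 + 2×1.73 = 5.48 m.
Hydraulic radius R = A/P = 3.495/5.48 = 0.6377 m.
V = (1/n) R^(2/3) √S = (1/0.031) × 0.6377^(2/3) × √0.0081 = 2.151 m/s. Hydraulic depth D_h = A/T = 3.495/2.02 = 1.73 m.
Froude number Fr = V/√(g·D_h) = 2.151/√(9.81×1.73) = 0.522, which is less than 1, so the flow is subcritical.

subcritical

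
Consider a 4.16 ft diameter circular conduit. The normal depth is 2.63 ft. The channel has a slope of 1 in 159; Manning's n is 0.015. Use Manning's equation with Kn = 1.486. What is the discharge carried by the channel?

Q = 79.6 ft³/s

For a circular section of diameter D = 4.16 ft at depth y = 2.63 ft, the central angle is θ = 2 arccos(1 − 2y/D) = 3.677 rad. Then A = (D²/8)(θ − sin θ) = 9.057 ft² and P = Dθ/2 = 7.648 ft.
Hydraulic radius R = A/P = 9.057/7.648 = 1.184 ft.
Manning's equation: Q = (1.486/n) A R^(2/3) S^(1/2) = (1.486/0.015) × 9.057 × 1.184^(2/3) × 0.006289^(1/2) = 79.6 ft³/s.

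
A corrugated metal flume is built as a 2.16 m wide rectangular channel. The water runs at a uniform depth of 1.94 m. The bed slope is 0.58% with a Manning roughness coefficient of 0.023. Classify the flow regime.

Flow area A = b·y = 2.16 × 1.94 = 4.19 m². Wetted perimeter P = b + 2y = 2.16 + 2×1.94 = 6.04 m.
Hydraulic radius R = A/P = 4.19/6.04 = 0.6938 m.
V = (1/n) R^(2/3) √S = (1/0.023) × 0.6938^(2/3) × √0.0058 = 2.595 m/s. Hydraulic depth D_h = A/T = 4.19/2.16 = 1.94 m.
Froude number Fr = V/√(g·D_h) = 2.595/√(9.81×1.94) = 0.595, which is less than 1, so the flow is subcritical.

subcritical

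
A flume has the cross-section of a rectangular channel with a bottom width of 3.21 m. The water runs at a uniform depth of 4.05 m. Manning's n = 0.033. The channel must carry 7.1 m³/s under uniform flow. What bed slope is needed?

S = 0.00027

Flow area A = b·y = 3.21 × 4.05 = 13 m². Wetted perimeter P = b + 2y = 3.21 + 2×4.05 = 11.31 m.
Hydraulic radius R = A/P = 13/11.31 = 1.149 m.
From Manning's equation, S = [nQ / (1 A R^(2/3))]² = [0.033 × 7.1 / (1 × 13 × 1.149^(2/3))]² = 0.00027.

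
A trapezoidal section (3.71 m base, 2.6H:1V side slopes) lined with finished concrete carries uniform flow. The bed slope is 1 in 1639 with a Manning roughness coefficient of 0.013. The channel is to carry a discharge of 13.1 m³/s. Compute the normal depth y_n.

y_n = 1.19 m

Manning's equation rearranged: A R^(2/3) = nQ / (1·√S) = 0.013 × 13.1 / (√0.0006101) = 6.895.
Trying y = 0.971 m: A R^(2/3) = 4.607 — low.
Trying y = 1.48 m: A R^(2/3) = 10.7 — high.
Trying y = 1.19 m: A R^(2/3) = 6.879 — ≈ 6.895.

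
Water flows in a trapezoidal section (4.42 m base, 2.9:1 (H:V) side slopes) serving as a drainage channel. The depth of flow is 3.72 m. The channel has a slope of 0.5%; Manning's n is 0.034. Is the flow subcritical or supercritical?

subcritical

With bottom width b = 4.42 m and side slope z = 2.9: A = (b + zy)y = (4.42 + 2.9×3.72)×3.72 = 56.57 m²; P = b + 2y√(1+z²) = 4.42 + 2×3.72×3.068 = 27.24 m.
Hydraulic radius R = A/P = 56.57/27.24 = 2.077 m.
V = (1/n) R^(2/3) √S = (1/0.034) × 2.077^(2/3) × √0.005 = 3.385 m/s. Hydraulic depth D_h = A/T = 56.57/26 = 2.176 m.
Froude number Fr = V/√(g·D_h) = 3.385/√(9.81×2.176) = 0.733, which is less than 1, so the flow is subcritical.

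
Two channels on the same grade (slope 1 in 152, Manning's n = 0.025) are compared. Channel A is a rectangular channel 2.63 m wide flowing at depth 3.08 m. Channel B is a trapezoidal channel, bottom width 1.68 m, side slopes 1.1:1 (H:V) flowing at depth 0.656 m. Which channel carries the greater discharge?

channel A

Channel A: Flow area A = b·y = 2.63 × 3.08 = 8.1 m². Wetted perimeter P = b + 2y = 2.63 + 2×3.08 = 8.79 m. Hydraulic radius R = A/P = 8.1/8.79 = 0.9215 m. Q_A = (1/0.025)·8.1·0.9215^(2/3)·√0.006579 = 24.89 m³/s.
Channel B: With bottom width b = 1.68 m and side slope z = 1.1: A = (b + zy)y = (1.68 + 1.1×0.656)×0.656 = 1.575 m²; P = b + 2y√(1+z²) = 1.68 + 2×0.656×1.487 = 3.63 m. Hydraulic radius R = A/P = 1.575/3.63 = 0.434 m. Q_B = (1/0.025)·1.575·0.434^(2/3)·√0.006579 = 2.93 m³/s.
Q_A = 24.89 m³/s vs Q_B = 2.93 m³/s, so channel A carries more.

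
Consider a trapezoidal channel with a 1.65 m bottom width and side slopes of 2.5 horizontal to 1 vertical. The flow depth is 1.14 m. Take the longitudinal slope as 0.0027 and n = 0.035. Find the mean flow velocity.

With bottom width b = 1.65 m and side slope z = 2.5: A = (b + zy)y = (1.65 + 2.5×1.14)×1.14 = 5.13 m²; P = b + 2y√(1+z²) = 1.65 + 2×1.14×2.693 = 7.789 m.
Hydraulic radius R = A/P = 5.13/7.789 = 0.6586 m.
From Manning's equation, V = (1/n) R^(2/3) S^(1/2) = (1/0.035) × 0.6586^(2/3) × 0.0027^(1/2) = 1.12 m/s.

V = 1.12 m/s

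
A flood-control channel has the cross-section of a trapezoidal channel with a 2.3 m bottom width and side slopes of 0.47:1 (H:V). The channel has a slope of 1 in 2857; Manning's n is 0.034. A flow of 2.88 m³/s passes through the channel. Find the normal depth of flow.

y_n = 1.79 m

Manning's equation rearranged: A R^(2/3) = nQ / (1·√S) = 0.034 × 2.88 / (√0.00035) = 5.234.
Try y = 1.23 m: A R^(2/3) = 2.805 — low.
Try y = 2.22 m: A R^(2/3) = 7.57 — high.
Try y = 1.79 m: A R^(2/3) = 5.237 — matches.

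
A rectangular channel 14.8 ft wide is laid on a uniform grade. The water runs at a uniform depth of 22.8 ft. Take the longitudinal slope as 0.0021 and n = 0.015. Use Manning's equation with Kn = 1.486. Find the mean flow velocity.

V = 14.3 ft/s

Flow area A = b·y = 14.8 × 22.8 = 337.4 ft². Wetted perimeter P = b + 2y = 14.8 + 2×22.8 = 60.4 ft.
Hydraulic radius R = A/P = 337.4/60.4 = 5.587 ft.
From Manning's equation, V = (1.486/n) R^(2/3) S^(1/2) = (1.486/0.015) × 5.587^(2/3) × 0.0021^(1/2) = 14.3 ft/s.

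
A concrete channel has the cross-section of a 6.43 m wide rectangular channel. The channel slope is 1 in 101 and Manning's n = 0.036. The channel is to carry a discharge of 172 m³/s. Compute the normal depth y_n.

y_n = 5.93 m

Manning's equation rearranged: A R^(2/3) = nQ / (1·√S) = 0.036 × 172 / (√0.009901) = 62.23.
Trying y = 7.57 m: A R^(2/3) = 83.74 — high.
Trying y = 4.15 m: A R^(2/3) = 39.65 — low.
Trying y = 5.93 m: A R^(2/3) = 62.23 — ≈ 62.23.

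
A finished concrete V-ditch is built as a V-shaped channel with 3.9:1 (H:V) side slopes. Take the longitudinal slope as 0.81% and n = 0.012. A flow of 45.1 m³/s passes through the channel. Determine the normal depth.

Manning's equation rearranged: A R^(2/3) = nQ / (1·√S) = 0.012 × 45.1 / (√0.0081) = 6.013.
At y = 1.15 m: A R^(2/3) = 3.492 — too small.
At y = 1.6 m: A R^(2/3) = 8.423 — too large.
At y = 1.41 m: A R^(2/3) = 6.013 — ≈ 6.013.

y_n = 1.41 m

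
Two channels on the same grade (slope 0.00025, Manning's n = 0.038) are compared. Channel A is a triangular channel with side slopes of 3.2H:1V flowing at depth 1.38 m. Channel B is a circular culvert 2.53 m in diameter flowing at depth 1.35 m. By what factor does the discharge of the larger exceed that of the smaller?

Channel A: For a triangular section with side slope z = 3.2: A = zy² = 3.2×1.38² = 6.094 m²; P = 2y√(1+z²) = 2×1.38×3.353 = 9.253 m. Hydraulic radius R = A/P = 6.094/9.253 = 0.6586 m. Q_A = (1/0.038)·6.094·0.6586^(2/3)·√0.00025 = 1.919 m³/s.
Channel B: For a circular section of diameter D = 2.53 m at depth y = 1.35 m, the central angle is θ = 2 arccos(1 − 2y/D) = 3.276 rad. Then A = (D²/8)(θ − sin θ) = 2.729 m² and P = Dθ/2 = 4.144 m. Hydraulic radius R = A/P = 2.729/4.144 = 0.6584 m. Q_B = (1/0.038)·2.729·0.6584^(2/3)·√0.00025 = 0.8592 m³/s.
The larger discharge is 1.919 m³/s and the smaller is 0.8592 m³/s; the ratio is 2.23.

2.23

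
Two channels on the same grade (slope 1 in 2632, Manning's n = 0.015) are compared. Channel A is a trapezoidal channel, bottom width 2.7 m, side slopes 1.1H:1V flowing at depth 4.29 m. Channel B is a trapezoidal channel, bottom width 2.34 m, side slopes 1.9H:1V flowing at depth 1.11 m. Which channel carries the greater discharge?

Channel A: With bottom width b = 2.7 m and side slope z = 1.1: A = (b + zy)y = (2.7 + 1.1×4.29)×4.29 = 31.83 m²; P = b + 2y√(1+z²) = 2.7 + 2×4.29×1.487 = 15.46 m. Hydraulic radius R = A/P = 31.83/15.46 = 2.059 m. Q_A = (1/0.015)·31.83·2.059^(2/3)·√0.0003799 = 66.95 m³/s.
Channel B: With bottom width b = 2.34 m and side slope z = 1.9: A = (b + zy)y = (2.34 + 1.9×1.11)×1.11 = 4.938 m²; P = b + 2y√(1+z²) = 2.34 + 2×1.11×2.147 = 7.107 m. Hydraulic radius R = A/P = 4.938/7.107 = 0.6949 m. Q_B = (1/0.015)·4.938·0.6949^(2/3)·√0.0003799 = 5.035 m³/s.
Q_A = 66.95 m³/s vs Q_B = 5.035 m³/s, so channel A carries more.

channel A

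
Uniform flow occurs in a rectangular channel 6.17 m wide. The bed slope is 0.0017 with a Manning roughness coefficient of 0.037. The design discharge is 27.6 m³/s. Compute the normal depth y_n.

Manning's equation rearranged: A R^(2/3) = nQ / (1·√S) = 0.037 × 27.6 / (√0.0017) = 24.77.
At y = 3.39 m: A R^(2/3) = 28.79 — too large.
At y = 3.03 m: A R^(2/3) = 24.81 — matches.

y_n = 3.03 m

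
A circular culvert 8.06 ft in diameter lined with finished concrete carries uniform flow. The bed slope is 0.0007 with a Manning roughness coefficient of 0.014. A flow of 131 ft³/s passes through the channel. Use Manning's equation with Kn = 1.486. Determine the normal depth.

y_n = 4.37 ft

Manning's equation rearranged: A R^(2/3) = nQ / (1.486·√S) = 0.014 × 131 / (1.486 × √0.0007) = 46.65.
Try y = 3.04 ft: A R^(2/3) = 24.62 — short.
Try y = 4.89 ft: A R^(2/3) = 55.62 — over.
Try y = 4.37 ft: A R^(2/3) = 46.58 — matches.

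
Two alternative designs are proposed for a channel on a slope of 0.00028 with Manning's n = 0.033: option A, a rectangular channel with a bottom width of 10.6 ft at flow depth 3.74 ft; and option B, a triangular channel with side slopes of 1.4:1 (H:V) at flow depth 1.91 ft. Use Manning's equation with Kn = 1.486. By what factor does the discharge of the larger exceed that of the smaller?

15.5

Channel A: Flow area A = b·y = 10.6 × 3.74 = 39.64 ft². Wetted perimeter P = b + 2y = 10.6 + 2×3.74 = 18.08 ft. Hydraulic radius R = A/P = 39.64/18.08 = 2.193 ft. Q_A = (1.486/0.033)·39.64·2.193^(2/3)·√0.00028 = 50.42 ft³/s.
Channel B: For a triangular section with side slope z = 1.4: A = zy² = 1.4×1.91² = 5.107 ft²; P = 2y√(1+z²) = 2×1.91×1.72 = 6.572 ft. Hydraulic radius R = A/P = 5.107/6.572 = 0.7771 ft. Q_B = (1.486/0.033)·5.107·0.7771^(2/3)·√0.00028 = 3.253 ft³/s.
The larger discharge is 50.42 ft³/s and the smaller is 3.253 ft³/s; the ratio is 15.5.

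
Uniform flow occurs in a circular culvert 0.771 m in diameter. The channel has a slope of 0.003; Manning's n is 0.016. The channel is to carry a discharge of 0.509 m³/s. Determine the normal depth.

y_n = 0.603 m

Manning's equation rearranged: A R^(2/3) = nQ / (1·√S) = 0.016 × 0.509 / (√0.003) = 0.1487.
At y = 0.717 m: A R^(2/3) = 0.1675 — over.
At y = 0.504 m: A R^(2/3) = 0.1188 — short.
At y = 0.603 m: A R^(2/3) = 0.1488 — ≈ 0.1487.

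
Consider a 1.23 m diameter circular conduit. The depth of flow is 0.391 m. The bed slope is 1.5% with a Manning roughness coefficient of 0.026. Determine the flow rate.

For a circular section of diameter D = 1.23 m at depth y = 0.391 m, the central angle is θ = 2 arccos(1 − 2y/D) = 2.396 rad. Then A = (D²/8)(θ − sin θ) = 0.3248 m² and P = Dθ/2 = 1.474 m.
Hydraulic radius R = A/P = 0.3248/1.474 = 0.2204 m.
Manning's equation: Q = (1/n) A R^(2/3) S^(1/2) = (1/0.026) × 0.3248 × 0.2204^(2/3) × 0.015^(1/2) = 0.558 m³/s.

Q = 0.558 m³/s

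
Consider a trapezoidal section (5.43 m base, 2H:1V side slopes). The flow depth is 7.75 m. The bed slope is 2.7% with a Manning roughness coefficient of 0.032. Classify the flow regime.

With bottom width b = 5.43 m and side slope z = 2: A = (b + zy)y = (5.43 + 2×7.75)×7.75 = 162.2 m²; P = b + 2y√(1+z²) = 5.43 + 2×7.75×2.236 = 40.09 m.
Hydraulic radius R = A/P = 162.2/40.09 = 4.046 m.
V = (1/n) R^(2/3) √S = (1/0.032) × 4.046^(2/3) × √0.027 = 13.04 m/s. Hydraulic depth D_h = A/T = 162.2/36.43 = 4.453 m.
Froude number Fr = V/√(g·D_h) = 13.04/√(9.81×4.453) = 1.97, which is greater than 1, so the flow is supercritical.

supercritical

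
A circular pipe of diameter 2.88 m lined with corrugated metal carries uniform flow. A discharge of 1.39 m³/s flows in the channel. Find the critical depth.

At critical depth, Q² T / (g A³) = 1, i.e. A³/T = Q²/g = 1.39²/9.81 = 0.197.
At y = 0.395 m: A³/T = 0.0786 — short.
At y = 0.499 m: A³/T = 0.1972 — close enough.

y_c = 0.499 m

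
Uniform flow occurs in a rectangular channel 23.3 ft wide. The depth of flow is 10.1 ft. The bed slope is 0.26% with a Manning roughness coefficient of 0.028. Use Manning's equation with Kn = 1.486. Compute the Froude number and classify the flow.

Flow area A = b·y = 23.3 × 10.1 = 235.3 ft². Wetted perimeter P = b + 2y = 23.3 + 2×10.1 = 43.5 ft.
Hydraulic radius R = A/P = 235.3/43.5 = 5.41 ft.
V = (1.486/n) R^(2/3) √S = (1.486/0.028) × 5.41^(2/3) × √0.0026 = 8.339 ft/s. Hydraulic depth D_h = A/T = 235.3/23.3 = 10.1 ft.
Froude number Fr = V/√(g·D_h) = 8.339/√(32.2×10.1) = 0.462, which is less than 1, so the flow is subcritical.

subcritical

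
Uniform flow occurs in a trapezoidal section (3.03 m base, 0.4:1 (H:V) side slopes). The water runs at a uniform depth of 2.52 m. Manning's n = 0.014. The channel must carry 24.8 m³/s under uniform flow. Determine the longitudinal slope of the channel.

S = 0.00091

With bottom width b = 3.03 m and side slope z = 0.4: A = (b + zy)y = (3.03 + 0.4×2.52)×2.52 = 10.18 m²; P = b + 2y√(1+z²) = 3.03 + 2×2.52×1.077 = 8.458 m.
Hydraulic radius R = A/P = 10.18/8.458 = 1.203 m.
From Manning's equation, S = [nQ / (1 A R^(2/3))]² = [0.014 × 24.8 / (1 × 10.18 × 1.203^(2/3))]² = 0.00091.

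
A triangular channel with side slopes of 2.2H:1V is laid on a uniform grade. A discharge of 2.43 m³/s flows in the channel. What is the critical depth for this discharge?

At critical depth, Q² T / (g A³) = 1, i.e. A³/T = Q²/g = 2.43²/9.81 = 0.6019.
At y = 0.824 m: A³/T = 0.9193 — high.
At y = 0.757 m: A³/T = 0.6016 — matches.

y_c = 0.757 m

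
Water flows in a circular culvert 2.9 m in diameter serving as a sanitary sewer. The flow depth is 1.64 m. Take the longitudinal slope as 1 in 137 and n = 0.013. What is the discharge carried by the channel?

For a circular section of diameter D = 2.9 m at depth y = 1.64 m, the central angle is θ = 2 arccos(1 − 2y/D) = 3.404 rad. Then A = (D²/8)(θ − sin θ) = 3.852 m² and P = Dθ/2 = 4.936 m.
Hydraulic radius R = A/P = 3.852/4.936 = 0.7803 m.
Manning's equation: Q = (1/n) A R^(2/3) S^(1/2) = (1/0.013) × 3.852 × 0.7803^(2/3) × 0.007299^(1/2) = 21.5 m³/s.

Q = 21.5 m³/s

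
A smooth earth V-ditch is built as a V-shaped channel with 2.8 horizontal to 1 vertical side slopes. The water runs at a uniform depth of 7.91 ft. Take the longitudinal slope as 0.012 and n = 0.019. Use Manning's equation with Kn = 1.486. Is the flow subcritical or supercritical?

For a triangular section with side slope z = 2.8: A = zy² = 2.8×7.91² = 175.2 ft²; P = 2y√(1+z²) = 2×7.91×2.973 = 47.04 ft.
Hydraulic radius R = A/P = 175.2/47.04 = 3.725 ft.
V = (1.486/n) R^(2/3) √S = (1.486/0.019) × 3.725^(2/3) × √0.012 = 20.59 ft/s. Hydraulic depth D_h = A/T = 175.2/44.3 = 3.955 ft.
Froude number Fr = V/√(g·D_h) = 20.59/√(32.2×3.955) = 1.82, which is greater than 1, so the flow is supercritical.

supercritical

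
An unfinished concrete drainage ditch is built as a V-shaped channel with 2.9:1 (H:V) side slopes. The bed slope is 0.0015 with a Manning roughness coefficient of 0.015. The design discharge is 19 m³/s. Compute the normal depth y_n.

Manning's equation rearranged: A R^(2/3) = nQ / (1·√S) = 0.015 × 19 / (√0.0015) = 7.359.
Trying y = 2.12 m: A R^(2/3) = 13.05 — high.
Trying y = 1.71 m: A R^(2/3) = 7.358 — close enough.

y_n = 1.71 m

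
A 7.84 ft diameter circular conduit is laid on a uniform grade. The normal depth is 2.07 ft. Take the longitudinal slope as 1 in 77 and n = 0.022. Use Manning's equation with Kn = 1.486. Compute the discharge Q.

Q = 88.8 ft³/s

For a circular section of diameter D = 7.84 ft at depth y = 2.07 ft, the central angle is θ = 2 arccos(1 − 2y/D) = 2.159 rad. Then A = (D²/8)(θ − sin θ) = 10.19 ft² and P = Dθ/2 = 8.462 ft.
Hydraulic radius R = A/P = 10.19/8.462 = 1.204 ft.
Manning's equation: Q = (1.486/n) A R^(2/3) S^(1/2) = (1.486/0.022) × 10.19 × 1.204^(2/3) × 0.01299^(1/2) = 88.8 ft³/s.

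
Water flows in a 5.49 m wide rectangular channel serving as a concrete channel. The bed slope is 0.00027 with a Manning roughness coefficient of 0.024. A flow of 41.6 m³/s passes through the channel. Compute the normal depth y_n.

Manning's equation rearranged: A R^(2/3) = nQ / (1·√S) = 0.024 × 41.6 / (√0.00027) = 60.76.
Trying y = 4.93 m: A R^(2/3) = 39.5 — low.
Trying y = 7.84 m: A R^(2/3) = 69.08 — high.
Trying y = 7.03 m: A R^(2/3) = 60.74 — close enough.

y_n = 7.03 m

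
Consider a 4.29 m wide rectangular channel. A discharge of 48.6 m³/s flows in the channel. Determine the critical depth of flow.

For a rectangular channel, critical depth y_c = (q²/g)^(1/3) where q = Q/b = 48.6/4.29 = 11.33 m²/s.
So y_c = (11.33²/9.81)^(1/3) = 2.36 m.

y_c = 2.36 m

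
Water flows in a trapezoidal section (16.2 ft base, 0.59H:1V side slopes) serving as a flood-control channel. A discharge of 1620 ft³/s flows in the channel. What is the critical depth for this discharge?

y_c = 6.25 ft

At critical depth, Q² T / (g A³) = 1, i.e. A³/T = Q²/g = 1620²/32.2 = 81500.
Trying y = 5.16 ft: A³/T = 43930 — too small.
Trying y = 6.79 ft: A³/T = 106700 — too large.
Trying y = 6.25 ft: A³/T = 81460 — ≈ 81500.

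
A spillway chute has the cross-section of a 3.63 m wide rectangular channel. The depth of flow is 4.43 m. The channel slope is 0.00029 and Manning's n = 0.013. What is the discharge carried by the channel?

Flow area A = b·y = 3.63 × 4.43 = 16.08 m². Wetted perimeter P = b + 2y = 3.63 + 2×4.43 = 12.49 m.
Hydraulic radius R = A/P = 16.08/12.49 = 1.288 m.
Manning's equation: Q = (1/n) A R^(2/3) S^(1/2) = (1/0.013) × 16.08 × 1.288^(2/3) × 0.00029^(1/2) = 24.9 m³/s.

Q = 24.9 m³/s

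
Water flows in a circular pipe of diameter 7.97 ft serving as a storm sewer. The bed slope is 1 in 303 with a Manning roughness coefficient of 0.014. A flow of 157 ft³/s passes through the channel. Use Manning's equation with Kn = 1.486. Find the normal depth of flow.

y_n = 3.13 ft

Manning's equation rearranged: A R^(2/3) = nQ / (1.486·√S) = 0.014 × 157 / (1.486 × √0.0033) = 25.75.
At y = 2.3 ft: A R^(2/3) = 14.35 — short.
At y = 3.13 ft: A R^(2/3) = 25.74 — close enough.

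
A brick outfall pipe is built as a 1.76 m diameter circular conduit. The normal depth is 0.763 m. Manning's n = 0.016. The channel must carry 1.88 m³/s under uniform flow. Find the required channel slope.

For a circular section of diameter D = 1.76 m at depth y = 0.763 m, the central angle is θ = 2 arccos(1 − 2y/D) = 2.875 rad. Then A = (D²/8)(θ − sin θ) = 1.011 m² and P = Dθ/2 = 2.53 m.
Hydraulic radius R = A/P = 1.011/2.53 = 0.3997 m.
From Manning's equation, S = [nQ / (1 A R^(2/3))]² = [0.016 × 1.88 / (1 × 1.011 × 0.3997^(2/3))]² = 0.00301.

S = 0.00301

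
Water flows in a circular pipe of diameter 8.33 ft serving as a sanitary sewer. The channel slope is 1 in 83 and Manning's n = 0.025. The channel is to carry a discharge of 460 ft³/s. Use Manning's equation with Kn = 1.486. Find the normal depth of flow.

Manning's equation rearranged: A R^(2/3) = nQ / (1.486·√S) = 0.025 × 460 / (1.486 × √0.01205) = 70.5.
At y = 4.63 ft: A R^(2/3) = 52.95 — short.
At y = 5.6 ft: A R^(2/3) = 70.48 — close enough.

y_n = 5.6 ft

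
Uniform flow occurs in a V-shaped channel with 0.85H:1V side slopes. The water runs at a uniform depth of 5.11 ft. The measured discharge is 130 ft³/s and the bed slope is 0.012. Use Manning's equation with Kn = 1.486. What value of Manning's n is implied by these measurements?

For a triangular section with side slope z = 0.85: A = zy² = 0.85×5.11² = 22.2 ft²; P = 2y√(1+z²) = 2×5.11×1.312 = 13.41 ft.
Hydraulic radius R = A/P = 22.2/13.41 = 1.655 ft.
Rearranging Manning's equation: n = (1.486/Q) A R^(2/3) S^(1/2) = (1.486/130) × 22.2 × 1.655^(2/3) × √0.012 = 0.0389.

n = 0.0389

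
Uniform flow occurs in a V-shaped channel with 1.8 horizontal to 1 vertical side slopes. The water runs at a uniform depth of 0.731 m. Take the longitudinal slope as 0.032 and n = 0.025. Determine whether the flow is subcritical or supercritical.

supercritical

For a triangular section with side slope z = 1.8: A = zy² = 1.8×0.731² = 0.9618 m²; P = 2y√(1+z²) = 2×0.731×2.059 = 3.01 m.
Hydraulic radius R = A/P = 0.9618/3.01 = 0.3195 m.
V = (1/n) R^(2/3) √S = (1/0.025) × 0.3195^(2/3) × √0.032 = 3.344 m/s. Hydraulic depth D_h = A/T = 0.9618/2.632 = 0.3655 m.
Froude number Fr = V/√(g·D_h) = 3.344/√(9.81×0.3655) = 1.77, which is greater than 1, so the flow is supercritical.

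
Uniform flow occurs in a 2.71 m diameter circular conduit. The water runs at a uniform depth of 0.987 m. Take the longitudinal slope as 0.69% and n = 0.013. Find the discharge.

Q = 8.06 m³/s

For a circular section of diameter D = 2.71 m at depth y = 0.987 m, the central angle is θ = 2 arccos(1 − 2y/D) = 2.592 rad. Then A = (D²/8)(θ − sin θ) = 1.899 m² and P = Dθ/2 = 3.511 m.
Hydraulic radius R = A/P = 1.899/3.511 = 0.5408 m.
Manning's equation: Q = (1/n) A R^(2/3) S^(1/2) = (1/0.013) × 1.899 × 0.5408^(2/3) × 0.0069^(1/2) = 8.06 m³/s.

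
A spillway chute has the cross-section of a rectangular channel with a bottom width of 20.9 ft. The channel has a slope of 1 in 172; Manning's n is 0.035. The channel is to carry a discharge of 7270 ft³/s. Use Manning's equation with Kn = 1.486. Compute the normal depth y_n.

y_n = 27.8 ft

Manning's equation rearranged: A R^(2/3) = nQ / (1.486·√S) = 0.035 × 7270 / (1.486 × √0.005814) = 2246.
Trying y = 32.4 ft: A R^(2/3) = 2686 — high.
Trying y = 24.2 ft: A R^(2/3) = 1903 — low.
Trying y = 27.8 ft: A R^(2/3) = 2245 — matches.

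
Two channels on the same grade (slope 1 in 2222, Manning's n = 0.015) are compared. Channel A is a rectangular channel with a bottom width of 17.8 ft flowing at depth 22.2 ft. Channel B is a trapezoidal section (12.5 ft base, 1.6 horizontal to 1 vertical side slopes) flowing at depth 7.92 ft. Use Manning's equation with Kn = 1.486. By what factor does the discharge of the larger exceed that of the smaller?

2.42

Channel A: Flow area A = b·y = 17.8 × 22.2 = 395.2 ft². Wetted perimeter P = b + 2y = 17.8 + 2×22.2 = 62.2 ft. Hydraulic radius R = A/P = 395.2/62.2 = 6.353 ft. Q_A = (1.486/0.015)·395.2·6.353^(2/3)·√0.00045 = 2849 ft³/s.
Channel B: With bottom width b = 12.5 ft and side slope z = 1.6: A = (b + zy)y = (12.5 + 1.6×7.92)×7.92 = 199.4 ft²; P = b + 2y√(1+z²) = 12.5 + 2×7.92×1.887 = 42.39 ft. Hydraulic radius R = A/P = 199.4/42.39 = 4.703 ft. Q_B = (1.486/0.015)·199.4·4.703^(2/3)·√0.00045 = 1176 ft³/s.
The larger discharge is 2849 ft³/s and the smaller is 1176 ft³/s; the ratio is 2.42.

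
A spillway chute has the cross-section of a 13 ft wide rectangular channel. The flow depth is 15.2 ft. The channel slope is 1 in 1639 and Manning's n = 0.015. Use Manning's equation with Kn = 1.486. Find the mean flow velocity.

V = 6.72 ft/s

Flow area A = b·y = 13 × 15.2 = 197.6 ft². Wetted perimeter P = b + 2y = 13 + 2×15.2 = 43.4 ft.
Hydraulic radius R = A/P = 197.6/43.4 = 4.553 ft.
From Manning's equation, V = (1.486/n) R^(2/3) S^(1/2) = (1.486/0.015) × 4.553^(2/3) × 0.0006101^(1/2) = 6.72 ft/s.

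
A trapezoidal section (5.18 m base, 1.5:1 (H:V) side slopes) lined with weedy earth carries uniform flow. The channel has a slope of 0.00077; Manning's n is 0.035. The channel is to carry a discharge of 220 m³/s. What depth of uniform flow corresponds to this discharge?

Manning's equation rearranged: A R^(2/3) = nQ / (1·√S) = 0.035 × 220 / (√0.00077) = 277.5.
At y = 8.5 m: A R^(2/3) = 400.1 — over.
At y = 7.23 m: A R^(2/3) = 277.6 — ≈ 277.5.

y_n = 7.23 m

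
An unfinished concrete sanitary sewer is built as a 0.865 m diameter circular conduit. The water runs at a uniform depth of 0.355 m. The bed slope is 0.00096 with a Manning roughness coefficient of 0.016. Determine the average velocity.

For a circular section of diameter D = 0.865 m at depth y = 0.355 m, the central angle is θ = 2 arccos(1 − 2y/D) = 2.781 rad. Then A = (D²/8)(θ − sin θ) = 0.2272 m² and P = Dθ/2 = 1.203 m.
Hydraulic radius R = A/P = 0.2272/1.203 = 0.1888 m.
From Manning's equation, V = (1/n) R^(2/3) S^(1/2) = (1/0.016) × 0.1888^(2/3) × 0.00096^(1/2) = 0.637 m/s.

V = 0.637 m/s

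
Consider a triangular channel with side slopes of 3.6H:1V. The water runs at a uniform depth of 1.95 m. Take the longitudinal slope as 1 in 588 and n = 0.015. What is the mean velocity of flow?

V = 2.64 m/s

For a triangular section with side slope z = 3.6: A = zy² = 3.6×1.95² = 13.69 m²; P = 2y√(1+z²) = 2×1.95×3.736 = 14.57 m.
Hydraulic radius R = A/P = 13.69/14.57 = 0.9394 m.
From Manning's equation, V = (1/n) R^(2/3) S^(1/2) = (1/0.015) × 0.9394^(2/3) × 0.001701^(1/2) = 2.64 m/s.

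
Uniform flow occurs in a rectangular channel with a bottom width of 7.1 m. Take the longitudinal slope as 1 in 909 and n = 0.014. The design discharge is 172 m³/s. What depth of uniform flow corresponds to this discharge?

y_n = 5.99 m

Manning's equation rearranged: A R^(2/3) = nQ / (1·√S) = 0.014 × 172 / (√0.0011) = 72.6.
Try y = 4.17 m: A R^(2/3) = 45.7 — low.
Try y = 7.43 m: A R^(2/3) = 94.62 — high.
Try y = 5.99 m: A R^(2/3) = 72.57 — ≈ 72.6.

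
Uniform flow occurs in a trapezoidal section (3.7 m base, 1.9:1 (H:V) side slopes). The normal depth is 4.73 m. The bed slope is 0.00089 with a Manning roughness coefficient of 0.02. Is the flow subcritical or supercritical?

With bottom width b = 3.7 m and side slope z = 1.9: A = (b + zy)y = (3.7 + 1.9×4.73)×4.73 = 60.01 m²; P = b + 2y√(1+z²) = 3.7 + 2×4.73×2.147 = 24.01 m.
Hydraulic radius R = A/P = 60.01/24.01 = 2.499 m.
V = (1/n) R^(2/3) √S = (1/0.02) × 2.499^(2/3) × √0.00089 = 2.747 m/s. Hydraulic depth D_h = A/T = 60.01/21.67 = 2.769 m.
Froude number Fr = V/√(g·D_h) = 2.747/√(9.81×2.769) = 0.527, which is less than 1, so the flow is subcritical.

subcritical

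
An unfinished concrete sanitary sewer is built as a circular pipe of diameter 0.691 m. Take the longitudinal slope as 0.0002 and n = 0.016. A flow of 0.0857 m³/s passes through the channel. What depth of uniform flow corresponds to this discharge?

y_n = 0.482 m

Manning's equation rearranged: A R^(2/3) = nQ / (1·√S) = 0.016 × 0.0857 / (√0.0002) = 0.09696.
At y = 0.34 m: A R^(2/3) = 0.05659 — low.
At y = 0.574 m: A R^(2/3) = 0.1177 — high.
At y = 0.482 m: A R^(2/3) = 0.09694 — matches.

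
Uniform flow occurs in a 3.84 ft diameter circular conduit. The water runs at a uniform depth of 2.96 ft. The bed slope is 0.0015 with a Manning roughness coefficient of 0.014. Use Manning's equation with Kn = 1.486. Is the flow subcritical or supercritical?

For a circular section of diameter D = 3.84 ft at depth y = 2.96 ft, the central angle is θ = 2 arccos(1 − 2y/D) = 4.286 rad. Then A = (D²/8)(θ − sin θ) = 9.579 ft² and P = Dθ/2 = 8.23 ft.
Hydraulic radius R = A/P = 9.579/8.23 = 1.164 ft.
V = (1.486/n) R^(2/3) √S = (1.486/0.014) × 1.164^(2/3) × √0.0015 = 4.549 ft/s. Hydraulic depth D_h = A/T = 9.579/3.228 = 2.968 ft.
Froude number Fr = V/√(g·D_h) = 4.549/√(32.2×2.968) = 0.465, which is less than 1, so the flow is subcritical.

subcritical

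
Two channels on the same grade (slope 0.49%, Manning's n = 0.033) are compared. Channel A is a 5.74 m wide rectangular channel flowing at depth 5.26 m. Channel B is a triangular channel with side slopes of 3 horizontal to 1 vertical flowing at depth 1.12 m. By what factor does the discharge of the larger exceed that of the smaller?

Channel A: Flow area A = b·y = 5.74 × 5.26 = 30.19 m². Wetted perimeter P = b + 2y = 5.74 + 2×5.26 = 16.26 m. Hydraulic radius R = A/P = 30.19/16.26 = 1.857 m. Q_A = (1/0.033)·30.19·1.857^(2/3)·√0.0049 = 96.75 m³/s.
Channel B: For a triangular section with side slope z = 3: A = zy² = 3×1.12² = 3.763 m²; P = 2y√(1+z²) = 2×1.12×3.162 = 7.084 m. Hydraulic radius R = A/P = 3.763/7.084 = 0.5313 m. Q_B = (1/0.033)·3.763·0.5313^(2/3)·√0.0049 = 5.236 m³/s.
The larger discharge is 96.75 m³/s and the smaller is 5.236 m³/s; the ratio is 18.5.

18.5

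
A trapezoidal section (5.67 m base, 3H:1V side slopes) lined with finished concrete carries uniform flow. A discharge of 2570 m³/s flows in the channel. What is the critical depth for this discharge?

At critical depth, Q² T / (g A³) = 1, i.e. A³/T = Q²/g = 2570²/9.81 = 673300.
Try y = 8.79 m: A³/T = 382400 — too small.
Try y = 9.94 m: A³/T = 672200 — matches.

y_c = 9.94 m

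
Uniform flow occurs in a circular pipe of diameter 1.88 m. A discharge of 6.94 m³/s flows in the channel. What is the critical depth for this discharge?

At critical depth, Q² T / (g A³) = 1, i.e. A³/T = Q²/g = 6.94²/9.81 = 4.91.
Try y = 1.48 m: A³/T = 8.371 — high.
Try y = 1.01 m: A³/T = 1.871 — low.
Try y = 1.3 m: A³/T = 4.945 — ≈ 4.91.

y_c = 1.3 m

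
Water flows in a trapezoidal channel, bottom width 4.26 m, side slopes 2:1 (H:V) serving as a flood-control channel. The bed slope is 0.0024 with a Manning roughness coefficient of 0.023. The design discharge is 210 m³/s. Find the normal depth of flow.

y_n = 4.31 m

Manning's equation rearranged: A R^(2/3) = nQ / (1·√S) = 0.023 × 210 / (√0.0024) = 98.59.
Trying y = 3.05 m: A R^(2/3) = 46.15 — too small.
Trying y = 5.18 m: A R^(2/3) = 149.1 — too large.
Trying y = 4.31 m: A R^(2/3) = 98.37 — matches.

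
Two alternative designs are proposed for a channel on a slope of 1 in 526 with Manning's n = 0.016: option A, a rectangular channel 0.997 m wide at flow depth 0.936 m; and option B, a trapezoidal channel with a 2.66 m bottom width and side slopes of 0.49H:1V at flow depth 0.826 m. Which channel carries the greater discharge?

channel B

Channel A: Flow area A = b·y = 0.997 × 0.936 = 0.9332 m². Wetted perimeter P = b + 2y = 0.997 + 2×0.936 = 2.869 m. Hydraulic radius R = A/P = 0.9332/2.869 = 0.3253 m. Q_A = (1/0.016)·0.9332·0.3253^(2/3)·√0.001901 = 1.203 m³/s.
Channel B: With bottom width b = 2.66 m and side slope z = 0.49: A = (b + zy)y = (2.66 + 0.49×0.826)×0.826 = 2.531 m²; P = b + 2y√(1+z²) = 2.66 + 2×0.826×1.114 = 4.5 m. Hydraulic radius R = A/P = 2.531/4.5 = 0.5626 m. Q_B = (1/0.016)·2.531·0.5626^(2/3)·√0.001901 = 4.701 m³/s.
Q_A = 1.203 m³/s vs Q_B = 4.701 m³/s, so channel B carries more.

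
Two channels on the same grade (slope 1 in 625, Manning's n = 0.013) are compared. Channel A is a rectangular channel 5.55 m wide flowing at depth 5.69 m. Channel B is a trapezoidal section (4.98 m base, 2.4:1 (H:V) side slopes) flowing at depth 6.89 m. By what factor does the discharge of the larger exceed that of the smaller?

Channel A: Flow area A = b·y = 5.55 × 5.69 = 31.58 m². Wetted perimeter P = b + 2y = 5.55 + 2×5.69 = 16.93 m. Hydraulic radius R = A/P = 31.58/16.93 = 1.865 m. Q_A = (1/0.013)·31.58·1.865^(2/3)·√0.0016 = 147.2 m³/s.
Channel B: With bottom width b = 4.98 m and side slope z = 2.4: A = (b + zy)y = (4.98 + 2.4×6.89)×6.89 = 148.2 m²; P = b + 2y√(1+z²) = 4.98 + 2×6.89×2.6 = 40.81 m. Hydraulic radius R = A/P = 148.2/40.81 = 3.633 m. Q_B = (1/0.013)·148.2·3.633^(2/3)·√0.0016 = 1078 m³/s.
The larger discharge is 1078 m³/s and the smaller is 147.2 m³/s; the ratio is 7.32.

7.32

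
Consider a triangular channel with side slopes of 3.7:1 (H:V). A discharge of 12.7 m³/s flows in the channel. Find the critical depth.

y_c = 1.19 m

At critical depth, Q² T / (g A³) = 1, i.e. A³/T = Q²/g = 12.7²/9.81 = 16.44.
At y = 0.97 m: A³/T = 5.878 — too small.
At y = 1.47 m: A³/T = 46.99 — too large.
At y = 1.19 m: A³/T = 16.33 — close enough.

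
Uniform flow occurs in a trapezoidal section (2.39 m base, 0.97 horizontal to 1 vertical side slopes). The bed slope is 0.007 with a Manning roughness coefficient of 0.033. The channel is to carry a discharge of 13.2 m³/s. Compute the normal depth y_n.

Manning's equation rearranged: A R^(2/3) = nQ / (1·√S) = 0.033 × 13.2 / (√0.007) = 5.206.
Try y = 1.32 m: A R^(2/3) = 4.17 — short.
Try y = 1.83 m: A R^(2/3) = 7.712 — over.
Try y = 1.49 m: A R^(2/3) = 5.222 — matches.

y_n = 1.49 m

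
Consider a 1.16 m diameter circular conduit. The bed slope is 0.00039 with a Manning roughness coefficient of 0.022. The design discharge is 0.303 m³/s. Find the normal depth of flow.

Manning's equation rearranged: A R^(2/3) = nQ / (1·√S) = 0.022 × 0.303 / (√0.00039) = 0.3375.
Trying y = 0.89 m: A R^(2/3) = 0.4332 — too large.
Trying y = 0.735 m: A R^(2/3) = 0.3375 — close enough.

y_n = 0.735 m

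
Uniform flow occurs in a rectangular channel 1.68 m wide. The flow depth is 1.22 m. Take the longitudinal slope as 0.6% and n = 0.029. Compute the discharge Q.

Flow area A = b·y = 1.68 × 1.22 = 2.05 m². Wetted perimeter P = b + 2y = 1.68 + 2×1.22 = 4.12 m.
Hydraulic radius R = A/P = 2.05/4.12 = 0.4975 m.
Manning's equation: Q = (1/n) A R^(2/3) S^(1/2) = (1/0.029) × 2.05 × 0.4975^(2/3) × 0.006^(1/2) = 3.44 m³/s.

Q = 3.44 m³/s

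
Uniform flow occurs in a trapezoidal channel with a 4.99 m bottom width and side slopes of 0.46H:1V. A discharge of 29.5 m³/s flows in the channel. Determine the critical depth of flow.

At critical depth, Q² T / (g A³) = 1, i.e. A³/T = Q²/g = 29.5²/9.81 = 88.71.
Try y = 1.61 m: A³/T = 121.4 — too large.
Try y = 1.19 m: A³/T = 47.02 — too small.
Try y = 1.46 m: A³/T = 89.18 — ≈ 88.71.

y_c = 1.46 m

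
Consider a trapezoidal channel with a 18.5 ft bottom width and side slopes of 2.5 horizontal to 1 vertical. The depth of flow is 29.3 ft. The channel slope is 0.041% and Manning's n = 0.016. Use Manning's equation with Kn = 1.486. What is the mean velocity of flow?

With bottom width b = 18.5 ft and side slope z = 2.5: A = (b + zy)y = (18.5 + 2.5×29.3)×29.3 = 2688 ft²; P = b + 2y√(1+z²) = 18.5 + 2×29.3×2.693 = 176.3 ft.
Hydraulic radius R = A/P = 2688/176.3 = 15.25 ft.
From Manning's equation, V = (1.486/n) R^(2/3) S^(1/2) = (1.486/0.016) × 15.25^(2/3) × 0.00041^(1/2) = 11.6 ft/s.

V = 11.6 ft/s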